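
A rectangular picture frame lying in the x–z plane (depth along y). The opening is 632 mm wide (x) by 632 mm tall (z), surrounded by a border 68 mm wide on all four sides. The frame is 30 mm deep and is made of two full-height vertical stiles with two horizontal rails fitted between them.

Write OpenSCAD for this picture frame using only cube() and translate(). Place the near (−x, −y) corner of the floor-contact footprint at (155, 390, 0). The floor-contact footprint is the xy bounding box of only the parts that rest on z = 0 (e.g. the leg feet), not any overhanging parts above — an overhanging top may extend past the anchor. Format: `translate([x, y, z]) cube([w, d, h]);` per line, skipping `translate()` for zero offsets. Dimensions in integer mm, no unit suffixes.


translate([155, 390, 0]) cube([68, 30, 768]);
translate([855, 390, 0]) cube([68, 30, 768]);
translate([223, 390, 0]) cube([632, 30, 68]);
translate([223, 390, 700]) cube([632, 30, 68]);


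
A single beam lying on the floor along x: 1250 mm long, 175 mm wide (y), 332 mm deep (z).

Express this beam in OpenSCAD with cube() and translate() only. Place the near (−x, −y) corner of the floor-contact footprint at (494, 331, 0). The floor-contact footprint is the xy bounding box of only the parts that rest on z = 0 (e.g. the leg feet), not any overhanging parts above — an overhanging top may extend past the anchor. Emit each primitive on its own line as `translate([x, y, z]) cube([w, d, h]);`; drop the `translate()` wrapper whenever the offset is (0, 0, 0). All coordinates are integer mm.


translate([494, 331, 0]) cube([1250, 175, 332]);


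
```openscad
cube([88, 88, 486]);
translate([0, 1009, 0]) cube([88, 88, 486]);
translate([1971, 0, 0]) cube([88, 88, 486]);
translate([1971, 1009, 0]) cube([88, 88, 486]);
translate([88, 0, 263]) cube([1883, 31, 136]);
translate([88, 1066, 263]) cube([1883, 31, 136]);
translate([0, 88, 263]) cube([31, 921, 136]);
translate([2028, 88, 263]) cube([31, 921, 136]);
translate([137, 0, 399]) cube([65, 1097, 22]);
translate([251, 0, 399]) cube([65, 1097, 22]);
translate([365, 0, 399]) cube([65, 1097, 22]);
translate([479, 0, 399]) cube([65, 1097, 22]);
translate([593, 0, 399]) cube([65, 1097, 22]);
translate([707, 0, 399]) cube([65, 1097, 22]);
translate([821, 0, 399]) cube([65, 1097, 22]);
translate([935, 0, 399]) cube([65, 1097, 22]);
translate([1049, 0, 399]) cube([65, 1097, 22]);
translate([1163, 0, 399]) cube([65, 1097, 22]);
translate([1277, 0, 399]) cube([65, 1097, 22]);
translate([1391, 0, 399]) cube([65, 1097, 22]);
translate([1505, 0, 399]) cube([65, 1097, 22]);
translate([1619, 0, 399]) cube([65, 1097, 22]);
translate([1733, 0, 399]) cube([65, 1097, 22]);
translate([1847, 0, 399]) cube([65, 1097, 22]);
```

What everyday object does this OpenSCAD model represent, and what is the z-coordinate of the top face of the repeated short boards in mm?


A bed frame. The slat-top height is 421 mm.

Four posts, four rails, and a row of slats — a bed frame. Slats sit on the rails at z = 263 + 136 = 399; with slat thickness 22, the top is 421 mm.


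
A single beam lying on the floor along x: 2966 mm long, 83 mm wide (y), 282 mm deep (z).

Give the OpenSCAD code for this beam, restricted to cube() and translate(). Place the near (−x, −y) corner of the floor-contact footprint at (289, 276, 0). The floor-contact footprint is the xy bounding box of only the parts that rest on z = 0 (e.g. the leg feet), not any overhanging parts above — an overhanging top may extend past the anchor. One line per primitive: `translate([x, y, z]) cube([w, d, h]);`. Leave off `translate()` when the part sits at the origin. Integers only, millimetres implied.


translate([289, 276, 0]) cube([2966, 83, 282]);


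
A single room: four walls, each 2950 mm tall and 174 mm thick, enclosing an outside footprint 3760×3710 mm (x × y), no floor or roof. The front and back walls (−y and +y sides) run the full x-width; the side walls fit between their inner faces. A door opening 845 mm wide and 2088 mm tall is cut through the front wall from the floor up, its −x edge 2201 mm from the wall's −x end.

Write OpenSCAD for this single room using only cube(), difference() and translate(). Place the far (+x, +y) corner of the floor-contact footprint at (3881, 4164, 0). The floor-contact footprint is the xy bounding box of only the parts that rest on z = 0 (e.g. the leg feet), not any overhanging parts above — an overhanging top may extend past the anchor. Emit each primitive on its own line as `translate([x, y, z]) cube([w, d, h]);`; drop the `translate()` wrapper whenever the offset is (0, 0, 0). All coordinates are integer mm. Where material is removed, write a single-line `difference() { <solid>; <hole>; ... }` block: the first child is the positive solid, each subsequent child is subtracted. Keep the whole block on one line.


difference() { translate([121, 454, 0]) cube([3760, 174, 2950]); translate([2322, 454, 0]) cube([845, 174, 2088]); }
translate([121, 3990, 0]) cube([3760, 174, 2950]);
translate([121, 628, 0]) cube([174, 3362, 2950]);
translate([3707, 628, 0]) cube([174, 3362, 2950]);


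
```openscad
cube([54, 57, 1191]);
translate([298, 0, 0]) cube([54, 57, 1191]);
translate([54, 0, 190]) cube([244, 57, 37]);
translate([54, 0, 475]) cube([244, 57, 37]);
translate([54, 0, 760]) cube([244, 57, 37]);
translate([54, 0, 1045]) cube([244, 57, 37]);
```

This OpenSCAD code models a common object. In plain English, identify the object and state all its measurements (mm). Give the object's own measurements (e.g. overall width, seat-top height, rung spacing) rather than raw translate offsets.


A straight ladder. Two 54×57 mm vertical rails, 1191 mm tall, stand 352 mm apart (outside-to-outside) with their front faces coplanar on the −y side. 4 rungs, each 57 mm deep and 37 mm tall, span between the inner faces of the rails, front faces flush with the rails. The lowest rung's underside is at z = 190 mm and rungs are spaced 285 mm apart (underside to underside).


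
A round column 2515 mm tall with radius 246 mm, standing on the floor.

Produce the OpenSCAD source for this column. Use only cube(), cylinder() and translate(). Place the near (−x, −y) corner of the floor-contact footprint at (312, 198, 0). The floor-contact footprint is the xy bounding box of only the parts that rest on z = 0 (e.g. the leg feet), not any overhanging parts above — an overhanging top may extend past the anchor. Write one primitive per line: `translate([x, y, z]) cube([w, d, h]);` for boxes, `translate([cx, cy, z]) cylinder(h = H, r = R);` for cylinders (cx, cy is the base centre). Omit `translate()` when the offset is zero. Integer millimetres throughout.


translate([558, 444, 0]) cylinder(h = 2515, r = 246);


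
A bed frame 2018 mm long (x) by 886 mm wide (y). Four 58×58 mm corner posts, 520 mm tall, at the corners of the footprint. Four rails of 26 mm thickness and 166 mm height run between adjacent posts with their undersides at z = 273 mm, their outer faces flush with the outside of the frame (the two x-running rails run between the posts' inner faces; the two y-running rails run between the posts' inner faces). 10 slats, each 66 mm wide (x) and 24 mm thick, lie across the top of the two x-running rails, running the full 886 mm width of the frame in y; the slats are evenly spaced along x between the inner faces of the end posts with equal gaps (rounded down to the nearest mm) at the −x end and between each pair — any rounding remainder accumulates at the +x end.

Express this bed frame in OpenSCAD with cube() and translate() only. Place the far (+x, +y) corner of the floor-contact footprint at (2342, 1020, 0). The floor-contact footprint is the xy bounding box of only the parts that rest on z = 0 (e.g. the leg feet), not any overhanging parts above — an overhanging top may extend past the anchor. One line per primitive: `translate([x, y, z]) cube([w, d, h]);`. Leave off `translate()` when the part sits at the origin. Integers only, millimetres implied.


translate([324, 134, 0]) cube([58, 58, 520]);
translate([324, 962, 0]) cube([58, 58, 520]);
translate([2284, 134, 0]) cube([58, 58, 520]);
translate([2284, 962, 0]) cube([58, 58, 520]);
translate([382, 134, 273]) cube([1902, 26, 166]);
translate([382, 994, 273]) cube([1902, 26, 166]);
translate([324, 192, 273]) cube([26, 770, 166]);
translate([2316, 192, 273]) cube([26, 770, 166]);
translate([494, 134, 439]) cube([66, 886, 24]);
translate([672, 134, 439]) cube([66, 886, 24]);
translate([850, 134, 439]) cube([66, 886, 24]);
translate([1028, 134, 439]) cube([66, 886, 24]);
translate([1206, 134, 439]) cube([66, 886, 24]);
translate([1384, 134, 439]) cube([66, 886, 24]);
translate([1562, 134, 439]) cube([66, 886, 24]);
translate([1740, 134, 439]) cube([66, 886, 24]);
translate([1918, 134, 439]) cube([66, 886, 24]);
translate([2096, 134, 439]) cube([66, 886, 24]);


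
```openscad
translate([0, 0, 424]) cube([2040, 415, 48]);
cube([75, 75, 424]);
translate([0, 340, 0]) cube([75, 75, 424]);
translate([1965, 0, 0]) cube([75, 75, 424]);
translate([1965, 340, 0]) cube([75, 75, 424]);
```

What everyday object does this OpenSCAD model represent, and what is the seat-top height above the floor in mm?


A bench. The seat-top height is 472 mm.

A long slab on four corner posts — a bench. The slab sits at z = 424 with thickness 48, so the top is 424 + 48 = 472 mm.


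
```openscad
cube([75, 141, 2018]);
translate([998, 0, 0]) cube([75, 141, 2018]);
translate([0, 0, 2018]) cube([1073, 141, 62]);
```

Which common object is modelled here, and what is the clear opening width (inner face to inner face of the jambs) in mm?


A door frame. The clear opening width is 923 mm.

Two 2018 mm tall posts with a header on top — a door frame. The left jamb is 75 mm wide at x = 0; the right jamb starts at x = 998. The clear opening is 998 − 75 = 923 mm.


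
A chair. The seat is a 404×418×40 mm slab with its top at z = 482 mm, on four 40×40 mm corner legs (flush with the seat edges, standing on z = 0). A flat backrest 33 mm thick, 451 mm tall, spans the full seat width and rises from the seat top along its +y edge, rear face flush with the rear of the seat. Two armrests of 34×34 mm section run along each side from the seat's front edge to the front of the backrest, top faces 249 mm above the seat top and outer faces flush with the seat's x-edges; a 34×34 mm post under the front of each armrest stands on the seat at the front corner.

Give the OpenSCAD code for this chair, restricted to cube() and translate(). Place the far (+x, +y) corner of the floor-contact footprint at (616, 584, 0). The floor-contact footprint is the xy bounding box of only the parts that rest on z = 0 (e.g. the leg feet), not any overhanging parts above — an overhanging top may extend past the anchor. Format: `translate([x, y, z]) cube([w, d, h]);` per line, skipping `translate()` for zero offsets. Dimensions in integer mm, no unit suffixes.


translate([212, 166, 442]) cube([404, 418, 40]);
translate([212, 166, 0]) cube([40, 40, 442]);
translate([576, 166, 0]) cube([40, 40, 442]);
translate([212, 544, 0]) cube([40, 40, 442]);
translate([576, 544, 0]) cube([40, 40, 442]);
translate([212, 551, 482]) cube([404, 33, 451]);
translate([212, 166, 697]) cube([34, 385, 34]);
translate([582, 166, 697]) cube([34, 385, 34]);
translate([212, 166, 482]) cube([34, 34, 215]);
translate([582, 166, 482]) cube([34, 34, 215]);


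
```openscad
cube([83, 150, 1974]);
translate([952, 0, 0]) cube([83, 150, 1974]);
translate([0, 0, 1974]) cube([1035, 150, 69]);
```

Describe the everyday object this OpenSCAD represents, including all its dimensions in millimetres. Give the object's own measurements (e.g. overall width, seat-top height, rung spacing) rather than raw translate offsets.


A door frame. The clear opening is 869 mm wide and 1974 mm high. Two 83 mm wide jambs, 150 mm deep, stand either side of the opening from the floor to the top of the opening. A 69 mm thick head sits across the top of both jambs, spanning the full outside width of the frame.


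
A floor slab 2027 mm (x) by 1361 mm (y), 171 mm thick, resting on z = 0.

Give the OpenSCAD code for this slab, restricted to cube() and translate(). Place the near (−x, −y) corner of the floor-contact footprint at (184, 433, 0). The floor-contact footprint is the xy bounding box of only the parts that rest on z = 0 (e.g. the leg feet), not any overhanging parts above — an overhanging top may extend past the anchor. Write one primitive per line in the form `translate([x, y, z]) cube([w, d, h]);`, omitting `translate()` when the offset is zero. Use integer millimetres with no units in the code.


translate([184, 433, 0]) cube([2027, 1361, 171]);


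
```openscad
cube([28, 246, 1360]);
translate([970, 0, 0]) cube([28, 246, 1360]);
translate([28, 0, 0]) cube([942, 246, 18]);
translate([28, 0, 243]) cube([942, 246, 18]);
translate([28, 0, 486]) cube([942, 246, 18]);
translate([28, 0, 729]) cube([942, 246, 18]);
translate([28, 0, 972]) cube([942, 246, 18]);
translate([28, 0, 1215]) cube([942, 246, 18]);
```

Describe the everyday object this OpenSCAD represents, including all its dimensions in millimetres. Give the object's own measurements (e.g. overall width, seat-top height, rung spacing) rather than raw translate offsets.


An open bookshelf. Two side panels, each 28 mm thick, 246 mm deep and 1360 mm tall, stand 998 mm apart (outside-to-outside). Between them sit 6 shelves, each 18 mm thick and 246 mm deep, spanning the full gap between the sides. The bottom shelf rests on the floor (its underside at z = 0) and the clear gap between one shelf's top and the next shelf's underside is 225 mm.


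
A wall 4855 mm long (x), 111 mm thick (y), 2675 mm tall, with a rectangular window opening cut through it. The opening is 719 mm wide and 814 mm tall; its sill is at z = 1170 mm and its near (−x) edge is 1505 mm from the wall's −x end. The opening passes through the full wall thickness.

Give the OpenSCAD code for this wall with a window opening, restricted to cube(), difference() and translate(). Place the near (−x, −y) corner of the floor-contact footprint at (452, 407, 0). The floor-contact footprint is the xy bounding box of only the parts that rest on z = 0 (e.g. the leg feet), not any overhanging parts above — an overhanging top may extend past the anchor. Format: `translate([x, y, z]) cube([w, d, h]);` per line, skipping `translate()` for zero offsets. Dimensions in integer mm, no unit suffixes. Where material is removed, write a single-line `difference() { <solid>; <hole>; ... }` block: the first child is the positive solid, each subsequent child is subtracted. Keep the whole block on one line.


difference() { translate([452, 407, 0]) cube([4855, 111, 2675]); translate([1957, 407, 1170]) cube([719, 111, 814]); }


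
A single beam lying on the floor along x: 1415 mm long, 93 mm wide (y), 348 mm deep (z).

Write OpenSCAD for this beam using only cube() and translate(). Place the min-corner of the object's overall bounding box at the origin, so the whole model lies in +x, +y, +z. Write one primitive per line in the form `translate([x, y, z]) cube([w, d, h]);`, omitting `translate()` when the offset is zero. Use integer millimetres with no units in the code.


cube([1415, 93, 348]);


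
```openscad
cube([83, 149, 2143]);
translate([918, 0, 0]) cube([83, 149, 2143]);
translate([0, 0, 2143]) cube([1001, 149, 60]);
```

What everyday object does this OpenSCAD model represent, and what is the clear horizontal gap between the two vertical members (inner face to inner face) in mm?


A door frame. The clear opening width is 835 mm.

Two 2143 mm tall posts with a header on top — a door frame. The left jamb is 83 mm wide at x = 0; the right jamb starts at x = 918. The clear opening is 918 − 83 = 835 mm.


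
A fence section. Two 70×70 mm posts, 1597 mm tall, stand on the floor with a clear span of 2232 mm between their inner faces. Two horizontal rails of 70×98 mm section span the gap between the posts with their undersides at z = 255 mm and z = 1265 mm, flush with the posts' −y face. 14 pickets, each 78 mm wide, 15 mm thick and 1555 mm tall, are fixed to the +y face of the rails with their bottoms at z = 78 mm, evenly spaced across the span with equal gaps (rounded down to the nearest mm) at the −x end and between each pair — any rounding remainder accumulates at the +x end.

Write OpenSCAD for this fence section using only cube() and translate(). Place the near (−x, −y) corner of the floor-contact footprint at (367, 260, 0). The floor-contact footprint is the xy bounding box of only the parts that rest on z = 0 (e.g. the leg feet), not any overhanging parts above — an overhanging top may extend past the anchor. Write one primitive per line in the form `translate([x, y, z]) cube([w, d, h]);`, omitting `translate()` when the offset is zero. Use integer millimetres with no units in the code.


translate([367, 260, 0]) cube([70, 70, 1597]);
translate([2669, 260, 0]) cube([70, 70, 1597]);
translate([437, 260, 255]) cube([2232, 70, 98]);
translate([437, 260, 1265]) cube([2232, 70, 98]);
translate([513, 330, 78]) cube([78, 15, 1555]);
translate([667, 330, 78]) cube([78, 15, 1555]);
translate([821, 330, 78]) cube([78, 15, 1555]);
translate([975, 330, 78]) cube([78, 15, 1555]);
translate([1129, 330, 78]) cube([78, 15, 1555]);
translate([1283, 330, 78]) cube([78, 15, 1555]);
translate([1437, 330, 78]) cube([78, 15, 1555]);
translate([1591, 330, 78]) cube([78, 15, 1555]);
translate([1745, 330, 78]) cube([78, 15, 1555]);
translate([1899, 330, 78]) cube([78, 15, 1555]);
translate([2053, 330, 78]) cube([78, 15, 1555]);
translate([2207, 330, 78]) cube([78, 15, 1555]);
translate([2361, 330, 78]) cube([78, 15, 1555]);
translate([2515, 330, 78]) cube([78, 15, 1555]);


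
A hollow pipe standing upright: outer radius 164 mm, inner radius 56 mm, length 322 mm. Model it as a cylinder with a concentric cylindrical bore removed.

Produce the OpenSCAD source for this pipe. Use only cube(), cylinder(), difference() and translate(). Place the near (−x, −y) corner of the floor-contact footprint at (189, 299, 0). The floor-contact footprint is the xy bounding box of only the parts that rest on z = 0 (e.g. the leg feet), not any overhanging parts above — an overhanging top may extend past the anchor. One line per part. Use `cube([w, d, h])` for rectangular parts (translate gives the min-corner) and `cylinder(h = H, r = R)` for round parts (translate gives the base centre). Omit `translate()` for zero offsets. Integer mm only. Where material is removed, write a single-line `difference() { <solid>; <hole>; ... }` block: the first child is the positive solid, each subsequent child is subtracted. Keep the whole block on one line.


difference() { translate([353, 463, 0]) cylinder(h = 322, r = 164); translate([353, 463, 0]) cylinder(h = 322, r = 56); }


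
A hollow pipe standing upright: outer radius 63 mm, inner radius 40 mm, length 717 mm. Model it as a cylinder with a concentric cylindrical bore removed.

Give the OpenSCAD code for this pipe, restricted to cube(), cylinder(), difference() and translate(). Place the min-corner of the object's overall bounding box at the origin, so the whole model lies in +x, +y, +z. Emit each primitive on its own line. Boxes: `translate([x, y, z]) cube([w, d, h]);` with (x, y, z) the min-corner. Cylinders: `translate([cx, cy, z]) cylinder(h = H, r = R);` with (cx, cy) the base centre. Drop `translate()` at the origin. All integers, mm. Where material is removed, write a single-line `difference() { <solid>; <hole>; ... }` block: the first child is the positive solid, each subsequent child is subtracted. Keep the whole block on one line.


difference() { translate([63, 63, 0]) cylinder(h = 717, r = 63); translate([63, 63, 0]) cylinder(h = 717, r = 40); }


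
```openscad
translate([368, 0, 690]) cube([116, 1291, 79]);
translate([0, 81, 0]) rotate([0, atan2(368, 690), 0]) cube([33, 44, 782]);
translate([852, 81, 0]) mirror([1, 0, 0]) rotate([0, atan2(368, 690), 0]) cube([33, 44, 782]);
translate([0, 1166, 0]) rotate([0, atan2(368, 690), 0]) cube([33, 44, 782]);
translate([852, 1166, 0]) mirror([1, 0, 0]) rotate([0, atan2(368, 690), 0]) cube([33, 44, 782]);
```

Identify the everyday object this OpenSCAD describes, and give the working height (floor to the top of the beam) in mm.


A sawhorse. The overall height is 769 mm.

A beam across two mirrored pairs of raked legs — a sawhorse. The beam's underside is at z = 690 (matching the legs' vertical rise in atan2(368, 690)) and the beam is 79 mm tall, so its top is at 690 + 79 = 769 mm. The raked legs top out at the beam's underside, so that is the highest point.


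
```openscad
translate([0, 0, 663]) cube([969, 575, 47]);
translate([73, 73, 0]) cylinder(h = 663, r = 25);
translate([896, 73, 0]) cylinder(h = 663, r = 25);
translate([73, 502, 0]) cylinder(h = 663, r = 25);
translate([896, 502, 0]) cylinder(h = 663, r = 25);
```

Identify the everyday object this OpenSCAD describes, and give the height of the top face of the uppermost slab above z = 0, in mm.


A table. The table height is 710 mm.

A 969×575×47 slab sits at z = 663 on four Ø50 mm round legs — a table. The top surface is at 663 + 47 = 710 mm.


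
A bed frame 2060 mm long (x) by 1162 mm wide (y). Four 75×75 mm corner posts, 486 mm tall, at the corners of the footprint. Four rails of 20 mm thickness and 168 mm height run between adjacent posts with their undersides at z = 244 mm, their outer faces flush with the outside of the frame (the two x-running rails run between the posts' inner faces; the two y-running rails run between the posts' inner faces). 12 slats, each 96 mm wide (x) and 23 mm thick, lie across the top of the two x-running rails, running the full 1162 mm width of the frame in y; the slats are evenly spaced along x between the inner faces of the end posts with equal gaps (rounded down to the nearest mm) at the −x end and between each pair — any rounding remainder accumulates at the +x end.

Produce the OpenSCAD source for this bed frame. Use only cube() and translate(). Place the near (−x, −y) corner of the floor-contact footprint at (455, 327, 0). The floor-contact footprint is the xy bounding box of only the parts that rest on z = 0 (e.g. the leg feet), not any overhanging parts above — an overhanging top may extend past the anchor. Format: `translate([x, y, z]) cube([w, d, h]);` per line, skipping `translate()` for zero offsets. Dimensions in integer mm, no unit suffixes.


translate([455, 327, 0]) cube([75, 75, 486]);
translate([455, 1414, 0]) cube([75, 75, 486]);
translate([2440, 327, 0]) cube([75, 75, 486]);
translate([2440, 1414, 0]) cube([75, 75, 486]);
translate([530, 327, 244]) cube([1910, 20, 168]);
translate([530, 1469, 244]) cube([1910, 20, 168]);
translate([455, 402, 244]) cube([20, 1012, 168]);
translate([2495, 402, 244]) cube([20, 1012, 168]);
translate([588, 327, 412]) cube([96, 1162, 23]);
translate([742, 327, 412]) cube([96, 1162, 23]);
translate([896, 327, 412]) cube([96, 1162, 23]);
translate([1050, 327, 412]) cube([96, 1162, 23]);
translate([1204, 327, 412]) cube([96, 1162, 23]);
translate([1358, 327, 412]) cube([96, 1162, 23]);
translate([1512, 327, 412]) cube([96, 1162, 23]);
translate([1666, 327, 412]) cube([96, 1162, 23]);
translate([1820, 327, 412]) cube([96, 1162, 23]);
translate([1974, 327, 412]) cube([96, 1162, 23]);
translate([2128, 327, 412]) cube([96, 1162, 23]);
translate([2282, 327, 412]) cube([96, 1162, 23]);


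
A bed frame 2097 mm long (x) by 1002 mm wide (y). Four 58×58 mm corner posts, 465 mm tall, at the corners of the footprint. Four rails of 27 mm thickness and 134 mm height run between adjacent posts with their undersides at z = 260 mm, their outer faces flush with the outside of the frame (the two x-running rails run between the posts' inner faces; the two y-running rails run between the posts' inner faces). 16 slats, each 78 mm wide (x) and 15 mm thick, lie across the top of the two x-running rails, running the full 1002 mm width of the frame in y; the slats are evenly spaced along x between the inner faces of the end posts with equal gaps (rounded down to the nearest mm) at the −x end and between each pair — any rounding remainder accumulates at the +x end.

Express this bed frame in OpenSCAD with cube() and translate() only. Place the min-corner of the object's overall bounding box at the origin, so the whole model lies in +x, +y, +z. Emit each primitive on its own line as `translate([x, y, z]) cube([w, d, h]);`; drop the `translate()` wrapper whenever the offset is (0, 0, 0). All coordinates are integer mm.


cube([58, 58, 465]);
translate([0, 944, 0]) cube([58, 58, 465]);
translate([2039, 0, 0]) cube([58, 58, 465]);
translate([2039, 944, 0]) cube([58, 58, 465]);
translate([58, 0, 260]) cube([1981, 27, 134]);
translate([58, 975, 260]) cube([1981, 27, 134]);
translate([0, 58, 260]) cube([27, 886, 134]);
translate([2070, 58, 260]) cube([27, 886, 134]);
translate([101, 0, 394]) cube([78, 1002, 15]);
translate([222, 0, 394]) cube([78, 1002, 15]);
translate([343, 0, 394]) cube([78, 1002, 15]);
translate([464, 0, 394]) cube([78, 1002, 15]);
translate([585, 0, 394]) cube([78, 1002, 15]);
translate([706, 0, 394]) cube([78, 1002, 15]);
translate([827, 0, 394]) cube([78, 1002, 15]);
translate([948, 0, 394]) cube([78, 1002, 15]);
translate([1069, 0, 394]) cube([78, 1002, 15]);
translate([1190, 0, 394]) cube([78, 1002, 15]);
translate([1311, 0, 394]) cube([78, 1002, 15]);
translate([1432, 0, 394]) cube([78, 1002, 15]);
translate([1553, 0, 394]) cube([78, 1002, 15]);
translate([1674, 0, 394]) cube([78, 1002, 15]);
translate([1795, 0, 394]) cube([78, 1002, 15]);
translate([1916, 0, 394]) cube([78, 1002, 15]);


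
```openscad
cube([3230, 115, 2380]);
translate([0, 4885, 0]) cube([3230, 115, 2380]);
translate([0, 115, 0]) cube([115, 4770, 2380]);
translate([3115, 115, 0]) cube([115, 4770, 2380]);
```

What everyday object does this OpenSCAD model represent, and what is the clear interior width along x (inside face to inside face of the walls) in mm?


A house (or room) frame. The interior width is 3000 mm.

Four 2380 mm walls enclosing a rectangle with no floor or roof — a room or house frame. Outside width is 3230 mm and wall thickness is 115 mm, so the interior width is 3230 − 2 × 115 = 3000 mm.


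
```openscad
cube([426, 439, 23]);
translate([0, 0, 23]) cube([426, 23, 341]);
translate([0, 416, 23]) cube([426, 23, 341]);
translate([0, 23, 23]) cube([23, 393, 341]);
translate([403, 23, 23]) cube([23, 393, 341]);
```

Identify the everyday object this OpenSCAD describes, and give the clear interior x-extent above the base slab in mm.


An open box. The internal width is 380 mm.

A 426×439 base slab with four walls standing on it — an open box. The base is 426 mm wide and the walls are 23 mm thick, so the internal width is 426 − 2 × 23 = 380 mm.


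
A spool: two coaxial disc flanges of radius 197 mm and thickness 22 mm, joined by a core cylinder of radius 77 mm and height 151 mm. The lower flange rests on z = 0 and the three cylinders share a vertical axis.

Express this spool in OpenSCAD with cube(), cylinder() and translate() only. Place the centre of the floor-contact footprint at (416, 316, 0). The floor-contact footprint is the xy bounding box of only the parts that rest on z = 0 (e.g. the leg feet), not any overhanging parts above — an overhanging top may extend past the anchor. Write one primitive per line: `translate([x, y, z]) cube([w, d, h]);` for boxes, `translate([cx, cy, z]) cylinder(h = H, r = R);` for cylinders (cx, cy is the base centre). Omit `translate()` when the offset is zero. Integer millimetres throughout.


translate([416, 316, 0]) cylinder(h = 22, r = 197);
translate([416, 316, 22]) cylinder(h = 151, r = 77);
translate([416, 316, 173]) cylinder(h = 22, r = 197);


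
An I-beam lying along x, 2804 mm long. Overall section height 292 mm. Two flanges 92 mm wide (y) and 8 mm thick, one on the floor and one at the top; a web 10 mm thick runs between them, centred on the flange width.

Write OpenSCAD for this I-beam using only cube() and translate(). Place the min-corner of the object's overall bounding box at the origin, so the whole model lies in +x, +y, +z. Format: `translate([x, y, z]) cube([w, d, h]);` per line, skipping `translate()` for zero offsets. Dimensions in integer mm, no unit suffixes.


cube([2804, 92, 8]);
translate([0, 41, 8]) cube([2804, 10, 276]);
translate([0, 0, 284]) cube([2804, 92, 8]);


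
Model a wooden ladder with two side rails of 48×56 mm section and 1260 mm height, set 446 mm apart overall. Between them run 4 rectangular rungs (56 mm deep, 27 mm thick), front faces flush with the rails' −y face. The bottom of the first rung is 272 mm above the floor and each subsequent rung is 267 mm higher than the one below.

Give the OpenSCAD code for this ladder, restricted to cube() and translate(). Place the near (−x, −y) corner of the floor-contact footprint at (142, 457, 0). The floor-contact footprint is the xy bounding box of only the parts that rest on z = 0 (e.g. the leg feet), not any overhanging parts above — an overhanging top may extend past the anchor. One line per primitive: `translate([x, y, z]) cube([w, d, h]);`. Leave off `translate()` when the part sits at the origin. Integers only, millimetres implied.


// rung span = 446 - 2*48 = 350
// rung[k] z = 272 + k*267
translate([142, 457, 0]) cube([48, 56, 1260]);
translate([540, 457, 0]) cube([48, 56, 1260]);
translate([190, 457, 272]) cube([350, 56, 27]);
translate([190, 457, 539]) cube([350, 56, 27]);
translate([190, 457, 806]) cube([350, 56, 27]);
translate([190, 457, 1073]) cube([350, 56, 27]);


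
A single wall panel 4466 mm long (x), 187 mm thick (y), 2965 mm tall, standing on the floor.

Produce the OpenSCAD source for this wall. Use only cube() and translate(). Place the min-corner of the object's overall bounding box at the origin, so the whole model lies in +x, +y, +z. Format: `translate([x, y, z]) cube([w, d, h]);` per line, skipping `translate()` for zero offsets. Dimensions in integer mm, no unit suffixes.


cube([4466, 187, 2965]);


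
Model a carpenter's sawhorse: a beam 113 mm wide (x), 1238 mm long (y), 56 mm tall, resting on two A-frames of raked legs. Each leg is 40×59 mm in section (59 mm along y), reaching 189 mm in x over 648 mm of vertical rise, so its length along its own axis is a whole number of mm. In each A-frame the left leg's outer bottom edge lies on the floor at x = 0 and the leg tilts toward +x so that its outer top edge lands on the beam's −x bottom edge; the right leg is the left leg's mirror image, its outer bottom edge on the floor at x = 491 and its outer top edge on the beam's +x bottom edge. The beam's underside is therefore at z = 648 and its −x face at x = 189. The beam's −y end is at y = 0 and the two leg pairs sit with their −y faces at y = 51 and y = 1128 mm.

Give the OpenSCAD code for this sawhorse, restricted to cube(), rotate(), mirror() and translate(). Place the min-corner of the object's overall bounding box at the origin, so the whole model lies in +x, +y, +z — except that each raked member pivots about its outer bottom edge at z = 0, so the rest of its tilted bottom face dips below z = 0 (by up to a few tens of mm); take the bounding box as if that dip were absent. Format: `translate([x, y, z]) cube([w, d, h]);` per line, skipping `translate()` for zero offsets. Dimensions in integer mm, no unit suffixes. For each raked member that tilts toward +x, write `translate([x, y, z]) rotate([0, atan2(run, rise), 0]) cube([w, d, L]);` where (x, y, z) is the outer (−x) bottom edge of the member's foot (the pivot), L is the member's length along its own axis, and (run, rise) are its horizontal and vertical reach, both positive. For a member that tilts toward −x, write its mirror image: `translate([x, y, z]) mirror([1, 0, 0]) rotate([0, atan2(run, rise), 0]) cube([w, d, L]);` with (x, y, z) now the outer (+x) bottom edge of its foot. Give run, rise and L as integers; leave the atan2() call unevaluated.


// leg length = √(189² + 648²) = 675
// right-leg outer foot x = 2·189 + 113 = 491
// beam min-corner = (189, 0, 648)
translate([189, 0, 648]) cube([113, 1238, 56]);
translate([0, 51, 0]) rotate([0, atan2(189, 648), 0]) cube([40, 59, 675]);
translate([491, 51, 0]) mirror([1, 0, 0]) rotate([0, atan2(189, 648), 0]) cube([40, 59, 675]);
translate([0, 1128, 0]) rotate([0, atan2(189, 648), 0]) cube([40, 59, 675]);
translate([491, 1128, 0]) mirror([1, 0, 0]) rotate([0, atan2(189, 648), 0]) cube([40, 59, 675]);


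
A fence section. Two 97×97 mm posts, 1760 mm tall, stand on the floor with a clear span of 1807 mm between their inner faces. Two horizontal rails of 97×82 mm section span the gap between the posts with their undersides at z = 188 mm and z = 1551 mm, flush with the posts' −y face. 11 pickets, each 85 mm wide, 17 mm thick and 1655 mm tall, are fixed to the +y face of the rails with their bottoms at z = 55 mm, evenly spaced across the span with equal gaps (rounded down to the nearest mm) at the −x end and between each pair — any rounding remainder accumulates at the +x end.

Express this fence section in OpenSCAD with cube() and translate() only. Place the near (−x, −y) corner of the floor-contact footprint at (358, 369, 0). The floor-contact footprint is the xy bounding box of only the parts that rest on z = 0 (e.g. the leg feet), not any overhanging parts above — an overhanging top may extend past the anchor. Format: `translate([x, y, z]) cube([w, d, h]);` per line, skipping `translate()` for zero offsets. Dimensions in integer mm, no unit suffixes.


translate([358, 369, 0]) cube([97, 97, 1760]);
translate([2262, 369, 0]) cube([97, 97, 1760]);
translate([455, 369, 188]) cube([1807, 97, 82]);
translate([455, 369, 1551]) cube([1807, 97, 82]);
translate([527, 466, 55]) cube([85, 17, 1655]);
translate([684, 466, 55]) cube([85, 17, 1655]);
translate([841, 466, 55]) cube([85, 17, 1655]);
translate([998, 466, 55]) cube([85, 17, 1655]);
translate([1155, 466, 55]) cube([85, 17, 1655]);
translate([1312, 466, 55]) cube([85, 17, 1655]);
translate([1469, 466, 55]) cube([85, 17, 1655]);
translate([1626, 466, 55]) cube([85, 17, 1655]);
translate([1783, 466, 55]) cube([85, 17, 1655]);
translate([1940, 466, 55]) cube([85, 17, 1655]);
translate([2097, 466, 55]) cube([85, 17, 1655]);


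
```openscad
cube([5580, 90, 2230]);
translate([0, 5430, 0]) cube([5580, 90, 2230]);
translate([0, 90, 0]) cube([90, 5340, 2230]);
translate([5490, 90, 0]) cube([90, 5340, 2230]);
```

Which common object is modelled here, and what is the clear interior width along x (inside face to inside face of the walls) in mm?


A house (or room) frame. The interior width is 5400 mm.

Four 2230 mm walls enclosing a rectangle with no floor or roof — a room or house frame. Outside width is 5580 mm and wall thickness is 90 mm, so the interior width is 5580 − 2 × 90 = 5400 mm.


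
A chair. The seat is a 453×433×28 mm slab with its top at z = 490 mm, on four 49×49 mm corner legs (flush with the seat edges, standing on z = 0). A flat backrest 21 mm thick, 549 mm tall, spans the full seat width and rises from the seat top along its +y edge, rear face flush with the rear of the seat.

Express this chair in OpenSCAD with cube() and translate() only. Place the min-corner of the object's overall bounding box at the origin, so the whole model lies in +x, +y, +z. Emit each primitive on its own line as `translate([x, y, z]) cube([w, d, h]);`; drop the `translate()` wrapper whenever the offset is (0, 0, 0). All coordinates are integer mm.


// leg_h = 490 - 28 = 462
translate([0, 0, 462]) cube([453, 433, 28]);
cube([49, 49, 462]);
translate([404, 0, 0]) cube([49, 49, 462]);
translate([0, 384, 0]) cube([49, 49, 462]);
translate([404, 384, 0]) cube([49, 49, 462]);
translate([0, 412, 490]) cube([453, 21, 549]);


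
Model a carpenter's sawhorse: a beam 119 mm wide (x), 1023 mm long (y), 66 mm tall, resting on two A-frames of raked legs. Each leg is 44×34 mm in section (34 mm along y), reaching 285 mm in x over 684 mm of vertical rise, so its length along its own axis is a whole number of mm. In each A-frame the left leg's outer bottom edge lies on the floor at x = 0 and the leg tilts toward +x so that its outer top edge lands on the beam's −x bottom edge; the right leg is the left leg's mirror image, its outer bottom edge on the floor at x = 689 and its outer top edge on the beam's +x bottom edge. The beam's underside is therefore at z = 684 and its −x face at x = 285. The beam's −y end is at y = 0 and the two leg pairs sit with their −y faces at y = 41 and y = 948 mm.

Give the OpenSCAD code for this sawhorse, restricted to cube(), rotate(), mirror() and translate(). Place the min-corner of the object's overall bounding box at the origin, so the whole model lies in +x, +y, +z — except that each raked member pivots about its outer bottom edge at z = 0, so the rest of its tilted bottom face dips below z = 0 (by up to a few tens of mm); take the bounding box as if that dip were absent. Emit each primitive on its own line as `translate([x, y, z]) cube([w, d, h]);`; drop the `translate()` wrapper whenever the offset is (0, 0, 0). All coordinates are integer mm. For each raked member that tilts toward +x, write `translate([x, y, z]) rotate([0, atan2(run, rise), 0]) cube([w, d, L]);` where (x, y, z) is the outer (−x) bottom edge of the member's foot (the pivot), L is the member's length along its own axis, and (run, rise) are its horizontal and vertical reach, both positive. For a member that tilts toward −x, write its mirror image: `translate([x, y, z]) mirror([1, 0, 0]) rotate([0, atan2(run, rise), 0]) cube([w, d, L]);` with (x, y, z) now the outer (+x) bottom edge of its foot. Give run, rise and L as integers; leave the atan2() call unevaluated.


translate([285, 0, 684]) cube([119, 1023, 66]);
translate([0, 41, 0]) rotate([0, atan2(285, 684), 0]) cube([44, 34, 741]);
translate([689, 41, 0]) mirror([1, 0, 0]) rotate([0, atan2(285, 684), 0]) cube([44, 34, 741]);
translate([0, 948, 0]) rotate([0, atan2(285, 684), 0]) cube([44, 34, 741]);
translate([689, 948, 0]) mirror([1, 0, 0]) rotate([0, atan2(285, 684), 0]) cube([44, 34, 741]);


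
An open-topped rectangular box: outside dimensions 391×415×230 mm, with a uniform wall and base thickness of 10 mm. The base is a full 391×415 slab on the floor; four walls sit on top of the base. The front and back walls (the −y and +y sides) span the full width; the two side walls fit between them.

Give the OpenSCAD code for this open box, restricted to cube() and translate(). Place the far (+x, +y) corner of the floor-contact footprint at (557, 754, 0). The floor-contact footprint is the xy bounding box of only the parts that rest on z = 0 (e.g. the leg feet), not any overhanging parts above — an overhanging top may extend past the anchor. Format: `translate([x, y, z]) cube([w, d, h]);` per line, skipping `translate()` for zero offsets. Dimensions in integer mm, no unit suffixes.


translate([166, 339, 0]) cube([391, 415, 10]);
translate([166, 339, 10]) cube([391, 10, 220]);
translate([166, 744, 10]) cube([391, 10, 220]);
translate([166, 349, 10]) cube([10, 395, 220]);
translate([547, 349, 10]) cube([10, 395, 220]);


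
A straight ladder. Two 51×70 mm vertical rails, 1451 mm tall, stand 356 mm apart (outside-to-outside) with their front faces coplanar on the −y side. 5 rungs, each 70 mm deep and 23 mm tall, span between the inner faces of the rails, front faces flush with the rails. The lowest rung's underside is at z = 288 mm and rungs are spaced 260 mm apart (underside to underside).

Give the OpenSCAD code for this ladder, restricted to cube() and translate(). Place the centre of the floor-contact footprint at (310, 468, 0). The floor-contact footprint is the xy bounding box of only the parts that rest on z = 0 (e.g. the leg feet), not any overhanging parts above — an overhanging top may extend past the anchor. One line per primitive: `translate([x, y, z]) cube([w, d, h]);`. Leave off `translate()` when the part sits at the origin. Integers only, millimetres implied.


// rung span = 356 - 2*51 = 254
// rung[k] z = 288 + k*260
translate([132, 433, 0]) cube([51, 70, 1451]);
translate([437, 433, 0]) cube([51, 70, 1451]);
translate([183, 433, 288]) cube([254, 70, 23]);
translate([183, 433, 548]) cube([254, 70, 23]);
translate([183, 433, 808]) cube([254, 70, 23]);
translate([183, 433, 1068]) cube([254, 70, 23]);
translate([183, 433, 1328]) cube([254, 70, 23]);
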